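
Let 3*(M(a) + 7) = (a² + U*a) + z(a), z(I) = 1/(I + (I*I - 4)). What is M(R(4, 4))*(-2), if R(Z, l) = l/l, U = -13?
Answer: 67/3 ≈ 22.333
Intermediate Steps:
R(Z, l) = 1
z(I) = 1/(-4 + I + I²) (z(I) = 1/(I + (I² - 4)) = 1/(I + (-4 + I²)) = 1/(-4 + I + I²))
M(a) = -7 - 13*a/3 + a²/3 + 1/(3*(-4 + a + a²)) (M(a) = -7 + ((a² - 13*a) + 1/(-4 + a + a²))/3 = -7 + (a² + 1/(-4 + a + a²) - 13*a)/3 = -7 + (-13*a/3 + a²/3 + 1/(3*(-4 + a + a²))) = -7 - 13*a/3 + a²/3 + 1/(3*(-4 + a + a²)))
M(R(4, 4))*(-2) = ((1 + (-21 + 1² - 13*1)*(-4 + 1 + 1²))/(3*(-4 + 1 + 1²)))*(-2) = ((1 + (-21 + 1 - 13)*(-4 + 1 + 1))/(3*(-4 + 1 + 1)))*(-2) = ((⅓)*(1 - 33*(-2))/(-2))*(-2) = ((⅓)*(-½)*(1 + 66))*(-2) = ((⅓)*(-½)*67)*(-2) = -67/6*(-2) = 67/3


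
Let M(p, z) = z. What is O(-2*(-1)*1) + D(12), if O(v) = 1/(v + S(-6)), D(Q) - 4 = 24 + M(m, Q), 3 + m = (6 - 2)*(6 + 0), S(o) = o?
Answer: 159/4 ≈ 39.750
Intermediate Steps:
m = 21 (m = -3 + (6 - 2)*(6 + 0) = -3 + 4*6 = -3 + 24 = 21)
D(Q) = 28 + Q (D(Q) = 4 + (24 + Q) = 28 + Q)
O(v) = 1/(-6 + v) (O(v) = 1/(v - 6) = 1/(-6 + v))
O(-2*(-1)*1) + D(12) = 1/(-6 - 2*(-1)*1) + (28 + 12) = 1/(-6 + 2*1) + 40 = 1/(-6 + 2) + 40 = 1/(-4) + 40 = -1/4 + 40 = 159/4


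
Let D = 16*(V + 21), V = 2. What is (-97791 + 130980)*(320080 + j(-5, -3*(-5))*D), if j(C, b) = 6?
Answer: 10696416432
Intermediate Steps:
D = 368 (D = 16*(2 + 21) = 16*23 = 368)
(-97791 + 130980)*(320080 + j(-5, -3*(-5))*D) = (-97791 + 130980)*(320080 + 6*368) = 33189*(320080 + 2208) = 33189*322288 = 10696416432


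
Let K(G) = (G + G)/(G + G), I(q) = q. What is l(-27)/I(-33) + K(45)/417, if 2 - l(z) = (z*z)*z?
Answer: -912068/1529 ≈ -596.51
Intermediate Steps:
K(G) = 1 (K(G) = (2*G)/((2*G)) = (2*G)*(1/(2*G)) = 1)
l(z) = 2 - z³ (l(z) = 2 - z*z*z = 2 - z²*z = 2 - z³)
l(-27)/I(-33) + K(45)/417 = (2 - 1*(-27)³)/(-33) + 1/417 = (2 - 1*(-19683))*(-1/33) + 1*(1/417) = (2 + 19683)*(-1/33) + 1/417 = 19685*(-1/33) + 1/417 = -19685/33 + 1/417 = -912068/1529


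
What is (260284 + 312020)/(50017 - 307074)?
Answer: -572304/257057 ≈ -2.2264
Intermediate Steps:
(260284 + 312020)/(50017 - 307074) = 572304/(-257057) = 572304*(-1/257057) = -572304/257057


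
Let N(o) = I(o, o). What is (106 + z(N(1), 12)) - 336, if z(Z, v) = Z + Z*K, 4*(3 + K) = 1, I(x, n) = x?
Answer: -927/4 ≈ -231.75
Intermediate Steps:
K = -11/4 (K = -3 + (1/4)*1 = -3 + 1/4 = -11/4 ≈ -2.7500)
N(o) = o
z(Z, v) = -7*Z/4 (z(Z, v) = Z + Z*(-11/4) = Z - 11*Z/4 = -7*Z/4)
(106 + z(N(1), 12)) - 336 = (106 - 7/4*1) - 336 = (106 - 7/4) - 336 = 417/4 - 336 = -927/4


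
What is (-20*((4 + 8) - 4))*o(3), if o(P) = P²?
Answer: -1440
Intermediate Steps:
(-20*((4 + 8) - 4))*o(3) = -20*((4 + 8) - 4)*3² = -20*(12 - 4)*9 = -20*8*9 = -160*9 = -1440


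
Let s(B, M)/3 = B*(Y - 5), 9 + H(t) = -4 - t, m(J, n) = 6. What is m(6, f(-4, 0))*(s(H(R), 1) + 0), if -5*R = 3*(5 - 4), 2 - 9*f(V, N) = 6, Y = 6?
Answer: -1116/5 ≈ -223.20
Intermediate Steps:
f(V, N) = -4/9 (f(V, N) = 2/9 - 1/9*6 = 2/9 - 2/3 = -4/9)
R = -3/5 (R = -3*(5 - 4)/5 = -3/5 ≈ -0.60000)
H(t) = -13 - t (H(t) = -9 + (-4 - t) = -13 - t)
s(B, M) = 3*B (s(B, M) = 3*(B*(6 - 5)) = 3*(B*1) = 3*B)
m(6, f(-4, 0))*(s(H(R), 1) + 0) = 6*(3*(-13 - 1*(-3/5)) + 0) = 6*(3*(-13 + 3/5) + 0) = 6*(3*(-62/5) + 0) = 6*(-186/5 + 0) = 6*(-186/5) = -1116/5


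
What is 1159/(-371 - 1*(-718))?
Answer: 1159/347 ≈ 3.3401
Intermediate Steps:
1159/(-371 - 1*(-718)) = 1159/(-371 + 718) = 1159/347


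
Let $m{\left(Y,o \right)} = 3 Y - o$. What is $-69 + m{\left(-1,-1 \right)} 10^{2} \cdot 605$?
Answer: $-121069$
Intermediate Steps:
$m{\left(Y,o \right)} = - o + 3 Y$
$-69 + m{\left(-1,-1 \right)} 10^{2} \cdot 605 = -69 + \left(\left(-1\right) \left(-1\right) + 3 \left(-1\right)\right) 10^{2} \cdot 605 = -69 + \left(1 - 3\right) 100 \cdot 605 = -69 + \left(-2\right) 100 \cdot 605 = -69 - 121000 = -121069$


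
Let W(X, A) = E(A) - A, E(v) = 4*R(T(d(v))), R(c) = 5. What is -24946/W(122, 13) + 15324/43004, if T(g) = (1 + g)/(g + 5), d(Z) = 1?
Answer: -268167629/75257 ≈ -3563.4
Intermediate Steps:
T(g) = (1 + g)/(5 + g)
E(v) = 20 (E(v) = 4*5 = 20)
W(X, A) = 20 - A
-24946/W(122, 13) + 15324/43004 = -24946/(20 - 1*13) + 15324/43004 = -24946/(20 - 13) + 15324*(1/43004) = -24946/7 + 3831/10751 = -268167629/75257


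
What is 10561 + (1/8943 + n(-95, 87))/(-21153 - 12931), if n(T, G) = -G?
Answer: 804783277493/76203303 ≈ 10561.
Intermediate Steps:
10561 + (1/8943 + n(-95, 87))/(-21153 - 12931) = 10561 + (1/8943 - 1*87)/(-21153 - 12931) = 10561 + (1/8943 - 87)/(-34084) = 10561 - 778040/8943*(-1/34084) = 10561 + 194510/76203303 = 804783277493/76203303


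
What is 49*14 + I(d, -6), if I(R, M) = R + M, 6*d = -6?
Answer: 679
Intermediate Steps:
d = -1 (d = (1/6)*(-6) = -1)
I(R, M) = M + R
49*14 + I(d, -6) = 49*14 + (-6 - 1) = 686 - 7 = 679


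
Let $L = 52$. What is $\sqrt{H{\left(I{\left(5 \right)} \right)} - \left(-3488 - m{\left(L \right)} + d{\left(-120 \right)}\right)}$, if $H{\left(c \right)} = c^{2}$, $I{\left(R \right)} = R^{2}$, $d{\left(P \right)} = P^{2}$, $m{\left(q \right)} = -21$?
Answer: $2 i \sqrt{2577} \approx 101.53 i$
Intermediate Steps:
$\sqrt{H{\left(I{\left(5 \right)} \right)} - \left(-3488 - m{\left(L \right)} + d{\left(-120 \right)}\right)} = \sqrt{\left(5^{2}\right)^{2} + \left(\left(\left(-21 + 4886\right) - 1398\right) - \left(-120\right)^{2}\right)} = \sqrt{25^{2} + \left(\left(4865 - 1398\right) - 14400\right)} = \sqrt{625 + \left(3467 - 14400\right)} = \sqrt{625 - 10933} = \sqrt{-10308} = 2 i \sqrt{2577}$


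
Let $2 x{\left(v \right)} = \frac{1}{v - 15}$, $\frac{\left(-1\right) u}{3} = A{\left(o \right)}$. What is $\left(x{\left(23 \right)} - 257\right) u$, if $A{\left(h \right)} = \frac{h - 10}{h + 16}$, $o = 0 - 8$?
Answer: $- \frac{110997}{64} \approx -1734.3$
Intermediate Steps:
$o = -8$ ($o = 0 - 8 = -8$)
$A{\left(h \right)} = \frac{-10 + h}{16 + h}$
$u = \frac{27}{4}$ ($u = - 3 \frac{-10 - 8}{16 - 8} = - 3 \cdot \frac{1}{8} \left(-18\right) = \left(-3\right) \left(- \frac{9}{4}\right) = \frac{27}{4} \approx 6.75$)
$x{\left(v \right)} = \frac{1}{2 \left(-15 + v\right)}$ ($x{\left(v \right)} = \frac{1}{2 \left(v - 15\right)} = \frac{1}{2 \left(-15 + v\right)}$)
$\left(x{\left(23 \right)} - 257\right) u = \left(\frac{1}{2 \left(-15 + 23\right)} - 257\right) \frac{27}{4} = \left(\frac{1}{2 \cdot 8} - 257\right) \frac{27}{4} = \left(\frac{1}{2} \cdot \frac{1}{8} - 257\right) \frac{27}{4} = \left(\frac{1}{16} - 257\right) \frac{27}{4} = \left(- \frac{4111}{16}\right) \frac{27}{4} = - \frac{110997}{64}$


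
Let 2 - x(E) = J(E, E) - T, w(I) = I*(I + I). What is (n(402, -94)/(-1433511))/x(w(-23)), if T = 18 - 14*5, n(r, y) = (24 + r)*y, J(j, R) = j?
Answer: -3337/132360849 ≈ -2.5211e-5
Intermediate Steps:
n(r, y) = y*(24 + r)
w(I) = 2*I² (w(I) = I*(2*I) = 2*I²)
T = -52 (T = 18 - 70 = -52)
x(E) = -50 - E (x(E) = 2 - (E - 1*(-52)) = 2 - (E + 52) = 2 - (52 + E) = 2 + (-52 - E) = -50 - E)
(n(402, -94)/(-1433511))/x(w(-23)) = (-94*(24 + 402)/(-1433511))/(-50 - 2*(-23)²) = (-94*426*(-1/1433511))/(-50 - 2*529) = (-40044*(-1/1433511))/(-50 - 1*1058) = 13348/(477837*(-50 - 1058)) = (13348/477837)/(-1108) = (13348/477837)*(-1/1108) = -3337/132360849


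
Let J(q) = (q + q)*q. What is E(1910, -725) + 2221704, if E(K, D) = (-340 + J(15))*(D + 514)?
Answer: 2198494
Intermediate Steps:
J(q) = 2*q**2 (J(q) = (2*q)*q = 2*q**2)
E(K, D) = 56540 + 110*D (E(K, D) = (-340 + 2*15**2)*(D + 514) = (-340 + 2*225)*(514 + D) = (-340 + 450)*(514 + D) = 110*(514 + D) = 56540 + 110*D)
E(1910, -725) + 2221704 = (56540 + 110*(-725)) + 2221704 = (56540 - 79750) + 2221704 = -23210 + 2221704 = 2198494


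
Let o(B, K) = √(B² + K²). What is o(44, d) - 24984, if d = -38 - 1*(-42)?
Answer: -24984 + 4*√122 ≈ -24940.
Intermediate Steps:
d = 4 (d = -38 + 42 = 4)
o(44, d) - 24984 = √(44² + 4²) - 24984 = √(1936 + 16) - 24984 = √1952 - 24984 = 4*√122 - 24984 = -24984 + 4*√122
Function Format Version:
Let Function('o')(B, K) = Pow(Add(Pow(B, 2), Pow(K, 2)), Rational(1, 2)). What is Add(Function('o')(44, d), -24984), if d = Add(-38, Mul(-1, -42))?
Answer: Add(-24984, Mul(4, Pow(122, Rational(1, 2)))) ≈ -24940.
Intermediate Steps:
d = 4 (d = Add(-38, 42) = 4)
Add(Function('o')(44, d), -24984) = Add(Pow(Add(Pow(44, 2), Pow(4, 2)), Rational(1, 2)), -24984) = Add(Pow(Add(1936, 16), Rational(1, 2)), -24984) = Add(Pow(1952, Rational(1, 2)), -24984) = Add(Mul(4, Pow(122, Rational(1, 2))), -24984) = Add(-24984, Mul(4, Pow(122, Rational(1, 2))))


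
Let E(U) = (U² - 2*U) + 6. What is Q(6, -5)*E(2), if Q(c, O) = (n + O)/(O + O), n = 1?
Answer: 12/5 ≈ 2.4000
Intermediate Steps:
Q(c, O) = (1 + O)/(2*O) (Q(c, O) = (1 + O)/(O + O) = (1 + O)/((2*O)) = (1 + O)*(1/(2*O)) = (1 + O)/(2*O))
E(U) = 6 + U² - 2*U
Q(6, -5)*E(2) = ((½)*(1 - 5)/(-5))*(6 + 2² - 2*2) = ((½)*(-⅕)*(-4))*(6 + 4 - 4) = (⅖)*6 = 12/5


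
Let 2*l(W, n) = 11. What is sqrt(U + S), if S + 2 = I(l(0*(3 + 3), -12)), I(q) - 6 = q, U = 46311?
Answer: sqrt(185282)/2 ≈ 215.22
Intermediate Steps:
l(W, n) = 11/2 (l(W, n) = (1/2)*11 = 11/2)
I(q) = 6 + q
S = 19/2 (S = -2 + (6 + 11/2) = -2 + 23/2 = 19/2 ≈ 9.5000)
sqrt(U + S) = sqrt(46311 + 19/2) = sqrt(92641/2) = sqrt(185282)/2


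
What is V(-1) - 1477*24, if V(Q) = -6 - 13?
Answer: -35467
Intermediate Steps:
V(Q) = -19
V(-1) - 1477*24 = -19 - 1477*24 = -19 - 35448 = -35467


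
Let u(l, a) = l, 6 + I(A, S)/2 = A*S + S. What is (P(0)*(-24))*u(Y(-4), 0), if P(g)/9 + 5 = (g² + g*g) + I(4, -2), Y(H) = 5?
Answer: 39960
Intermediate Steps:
I(A, S) = -12 + 2*S + 2*A*S (I(A, S) = -12 + 2*(A*S + S) = -12 + 2*(S + A*S) = -12 + (2*S + 2*A*S) = -12 + 2*S + 2*A*S)
P(g) = -333 + 18*g² (P(g) = -45 + 9*((g² + g*g) + (-12 + 2*(-2) + 2*4*(-2))) = -45 + 9*((g² + g²) + (-12 - 4 - 16)) = -45 + 9*(2*g² - 32) = -45 + 9*(-32 + 2*g²) = -45 + (-288 + 18*g²) = -333 + 18*g²)
(P(0)*(-24))*u(Y(-4), 0) = ((-333 + 18*0²)*(-24))*5 = ((-333 + 18*0)*(-24))*5 = ((-333 + 0)*(-24))*5 = -333*(-24)*5 = 7992*5 = 39960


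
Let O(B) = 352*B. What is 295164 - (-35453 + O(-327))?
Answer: 445721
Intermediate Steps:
295164 - (-35453 + O(-327)) = 295164 - (-35453 + 352*(-327)) = 295164 - (-35453 - 115104) = 295164 - 1*(-150557) = 295164 + 150557 = 445721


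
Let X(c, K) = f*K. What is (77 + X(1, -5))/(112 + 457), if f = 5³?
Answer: -548/569 ≈ -0.96309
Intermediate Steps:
f = 125
X(c, K) = 125*K
(77 + X(1, -5))/(112 + 457) = (77 + 125*(-5))/(112 + 457) = (77 - 625)/569 = -548*1/569 = -548/569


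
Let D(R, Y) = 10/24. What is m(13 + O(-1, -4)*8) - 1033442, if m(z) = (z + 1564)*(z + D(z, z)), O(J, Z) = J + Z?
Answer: -12891607/12 ≈ -1.0743e+6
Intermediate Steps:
D(R, Y) = 5/12 (D(R, Y) = 10*(1/24) = 5/12)
m(z) = (1564 + z)*(5/12 + z) (m(z) = (z + 1564)*(z + 5/12) = (1564 + z)*(5/12 + z))
m(13 + O(-1, -4)*8) - 1033442 = (1955/3 + (13 + (-1 - 4)*8)² + 18773*(13 + (-1 - 4)*8)/12) - 1033442 = (1955/3 + (13 - 5*8)² + 18773*(13 - 5*8)/12) - 1033442 = (1955/3 + (13 - 40)² + 18773*(13 - 40)/12) - 1033442 = (1955/3 + (-27)² + (18773/12)*(-27)) - 1033442 = (1955/3 + 729 - 168957/4) - 1033442 = -490303/12 - 1033442 = -12891607/12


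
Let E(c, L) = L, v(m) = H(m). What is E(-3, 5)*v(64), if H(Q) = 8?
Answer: 40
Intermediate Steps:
v(m) = 8
E(-3, 5)*v(64) = 5*8 = 40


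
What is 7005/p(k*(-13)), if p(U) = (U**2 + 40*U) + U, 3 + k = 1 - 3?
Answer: 1401/1378 ≈ 1.0167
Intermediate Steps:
k = -5 (k = -3 + (1 - 3) = -3 - 2 = -5)
p(U) = U**2 + 41*U
7005/p(k*(-13)) = 7005/(((-5*(-13))*(41 - 5*(-13)))) = 7005/((65*(41 + 65))) = 7005/((65*106)) = 7005/6890 = 7005*(1/6890) = 1401/1378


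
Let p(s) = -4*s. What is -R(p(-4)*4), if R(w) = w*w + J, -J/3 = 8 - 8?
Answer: -4096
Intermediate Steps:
J = 0 (J = -3*(8 - 8) = -3*0 = 0)
R(w) = w² (R(w) = w*w + 0 = w² + 0 = w²)
-R(p(-4)*4) = -(-4*(-4)*4)² = -(16*4)² = -1*64² = -1*4096 = -4096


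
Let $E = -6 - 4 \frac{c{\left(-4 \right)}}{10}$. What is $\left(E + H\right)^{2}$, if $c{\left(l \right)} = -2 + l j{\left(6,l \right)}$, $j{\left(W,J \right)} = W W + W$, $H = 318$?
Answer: $144400$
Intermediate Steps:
$j{\left(W,J \right)} = W + W^{2}$ ($j{\left(W,J \right)} = W^{2} + W = W + W^{2}$)
$c{\left(l \right)} = -2 + 42 l$ ($c{\left(l \right)} = -2 + l 6 \left(1 + 6\right) = -2 + l 6 \cdot 7 = -2 + l 42 = -2 + 42 l$)
$E = 62$ ($E = -6 - 4 \frac{-2 + 42 \left(-4\right)}{10} = -6 - 4 \left(-2 - 168\right) \frac{1}{10} = -6 - 4 \left(\left(-170\right) \frac{1}{10}\right) = -6 - -68 = -6 + 68 = 62$)
$\left(E + H\right)^{2} = \left(62 + 318\right)^{2} = 380^{2} = 144400$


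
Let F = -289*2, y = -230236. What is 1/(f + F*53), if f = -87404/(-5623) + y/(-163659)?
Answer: -920254557/28175479030874 ≈ -3.2662e-5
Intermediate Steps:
F = -578
f = 15599068264/920254557 (f = -87404/(-5623) - 230236/(-163659) = -87404*(-1/5623) - 230236*(-1/163659) = 87404/5623 + 230236/163659 = 15599068264/920254557 ≈ 16.951)
1/(f + F*53) = 1/(15599068264/920254557 - 578*53) = 1/(15599068264/920254557 - 30634) = 1/(-28175479030874/920254557) = -920254557/28175479030874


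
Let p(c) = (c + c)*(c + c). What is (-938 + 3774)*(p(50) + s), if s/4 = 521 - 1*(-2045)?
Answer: 57468704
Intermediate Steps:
s = 10264 (s = 4*(521 - 1*(-2045)) = 4*(521 + 2045) = 4*2566 = 10264)
p(c) = 4*c² (p(c) = (2*c)*(2*c) = 4*c²)
(-938 + 3774)*(p(50) + s) = (-938 + 3774)*(4*50² + 10264) = 2836*(4*2500 + 10264) = 2836*(10000 + 10264) = 2836*20264 = 57468704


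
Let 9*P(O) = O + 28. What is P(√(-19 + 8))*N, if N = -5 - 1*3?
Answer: -224/9 - 8*I*√11/9 ≈ -24.889 - 2.9481*I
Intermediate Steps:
P(O) = 28/9 + O/9 (P(O) = (O + 28)/9 = (28 + O)/9 = 28/9 + O/9)
N = -8 (N = -5 - 3 = -8)
P(√(-19 + 8))*N = (28/9 + √(-19 + 8)/9)*(-8) = (28/9 + √(-11)/9)*(-8) = (28/9 + (I*√11)/9)*(-8) = (28/9 + I*√11/9)*(-8) = -224/9 - 8*I*√11/9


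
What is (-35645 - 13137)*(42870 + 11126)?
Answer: -2634032872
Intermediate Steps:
(-35645 - 13137)*(42870 + 11126) = -48782*53996 = -2634032872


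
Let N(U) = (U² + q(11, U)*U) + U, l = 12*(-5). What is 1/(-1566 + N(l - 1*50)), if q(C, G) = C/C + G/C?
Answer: 1/11414 ≈ 8.7612e-5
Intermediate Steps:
l = -60
q(C, G) = 1 + G/C
N(U) = U + U² + U*(1 + U/11) (N(U) = (U² + ((11 + U)/11)*U) + U = (U² + (1 + U/11)*U) + U = (U² + U*(1 + U/11)) + U = U + U² + U*(1 + U/11))
1/(-1566 + N(l - 1*50)) = 1/(-1566 + 2*(-60 - 1*50)*(11 + 6*(-60 - 1*50))/11) = 1/(-1566 + 2*(-60 - 50)*(11 + 6*(-60 - 50))/11) = 1/(-1566 + (2/11)*(-110)*(11 + 6*(-110))) = 1/(-1566 + (2/11)*(-110)*(11 - 660)) = 1/(-1566 + (2/11)*(-110)*(-649)) = 1/(-1566 + 12980) = 1/11414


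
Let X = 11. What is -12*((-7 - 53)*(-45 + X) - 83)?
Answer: -23484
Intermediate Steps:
-12*((-7 - 53)*(-45 + X) - 83) = -12*((-7 - 53)*(-45 + 11) - 83) = -12*(-60*(-34) - 83) = -12*(2040 - 83) = -12*1957 = -23484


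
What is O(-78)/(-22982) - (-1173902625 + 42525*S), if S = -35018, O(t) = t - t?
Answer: 2663043075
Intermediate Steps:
O(t) = 0
O(-78)/(-22982) - (-1173902625 + 42525*S) = 0/(-22982) - 42525/(1/(-27605 - 35018)) = 0*(-1/22982) - 42525/(1/(-62623)) = 0 - 42525/(-1/62623) = 0 - 42525*(-62623) = 0 + 2663043075 = 2663043075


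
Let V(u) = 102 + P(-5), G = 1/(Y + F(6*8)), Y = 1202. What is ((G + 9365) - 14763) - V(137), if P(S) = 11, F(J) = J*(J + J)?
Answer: -32018909/5810 ≈ -5511.0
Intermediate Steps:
F(J) = 2*J**2 (F(J) = J*(2*J) = 2*J**2)
G = 1/5810 (G = 1/(1202 + 2*(6*8)**2) = 1/(1202 + 2*48**2) = 1/(1202 + 2*2304) = 1/(1202 + 4608) = 1/5810 ≈ 0.00017212)
V(u) = 113 (V(u) = 102 + 11 = 113)
((G + 9365) - 14763) - V(137) = ((1/5810 + 9365) - 14763) - 1*113 = (54410651/5810 - 14763) - 113 = -31362379/5810 - 113 = -32018909/5810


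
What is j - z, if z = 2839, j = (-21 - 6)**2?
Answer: -2110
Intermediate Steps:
j = 729 (j = (-27)**2 = 729)
j - z = 729 - 1*2839 = 729 - 2839 = -2110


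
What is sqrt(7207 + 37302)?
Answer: sqrt(44509) ≈ 210.97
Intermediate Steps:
sqrt(7207 + 37302) = sqrt(44509)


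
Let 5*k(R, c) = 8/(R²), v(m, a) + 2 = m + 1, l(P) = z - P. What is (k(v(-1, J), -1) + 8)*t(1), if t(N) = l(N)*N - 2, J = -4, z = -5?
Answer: -336/5 ≈ -67.200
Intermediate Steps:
l(P) = -5 - P
v(m, a) = -1 + m (v(m, a) = -2 + (m + 1) = -2 + (1 + m) = -1 + m)
k(R, c) = 8/(5*R²) (k(R, c) = (8/(R²))/5 = (8/R²)/5 = 8/(5*R²))
t(N) = -2 + N*(-5 - N) (t(N) = (-5 - N)*N - 2 = N*(-5 - N) - 2 = -2 + N*(-5 - N))
(k(v(-1, J), -1) + 8)*t(1) = (8/(5*(-1 - 1)²) + 8)*(-2 - 1*1*(5 + 1)) = ((8/5)/(-2)² + 8)*(-2 - 1*1*6) = ((8/5)*(¼) + 8)*(-2 - 6) = (⅖ + 8)*(-8) = (42/5)*(-8) = -336/5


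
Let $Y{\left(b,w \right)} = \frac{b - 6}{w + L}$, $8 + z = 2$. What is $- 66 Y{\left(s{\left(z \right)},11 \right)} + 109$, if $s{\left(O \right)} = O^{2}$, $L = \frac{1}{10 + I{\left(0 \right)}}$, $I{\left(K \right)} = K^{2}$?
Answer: $- \frac{2567}{37} \approx -69.378$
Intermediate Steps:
$z = -6$ ($z = -8 + 2 = -6$)
$L = \frac{1}{10}$ ($L = \frac{1}{10 + 0^{2}} = \frac{1}{10 + 0} = \frac{1}{10} \approx 0.1$)
$Y{\left(b,w \right)} = \frac{-6 + b}{\frac{1}{10} + w}$ ($Y{\left(b,w \right)} = \frac{b - 6}{w + \frac{1}{10}} = \frac{-6 + b}{\frac{1}{10} + w}$)
$- 66 Y{\left(s{\left(z \right)},11 \right)} + 109 = - 66 \frac{10 \left(-6 + \left(-6\right)^{2}\right)}{1 + 10 \cdot 11} + 109 = - 66 \frac{10 \left(-6 + 36\right)}{1 + 110} + 109 = - 66 \cdot 10 \cdot \frac{1}{111} \cdot 30 + 109 = \left(-66\right) \frac{100}{37} + 109 = - \frac{6600}{37} + 109 = - \frac{2567}{37}$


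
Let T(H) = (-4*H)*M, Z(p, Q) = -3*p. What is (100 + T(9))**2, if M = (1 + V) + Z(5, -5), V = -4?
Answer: 559504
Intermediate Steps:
M = -18 (M = (1 - 4) - 3*5 = -3 - 15 = -18)
T(H) = 72*H (T(H) = -4*H*(-18) = 72*H)
(100 + T(9))**2 = (100 + 72*9)**2 = (100 + 648)**2 = 748**2 = 559504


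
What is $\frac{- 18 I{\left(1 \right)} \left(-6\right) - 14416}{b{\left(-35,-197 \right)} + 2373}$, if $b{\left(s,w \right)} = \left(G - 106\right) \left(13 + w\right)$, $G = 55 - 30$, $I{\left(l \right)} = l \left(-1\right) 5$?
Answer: $- \frac{14956}{17277} \approx -0.86566$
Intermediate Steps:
$I{\left(l \right)} = - 5 l$ ($I{\left(l \right)} = - l 5 = - 5 l$)
$G = 25$
$b{\left(s,w \right)} = -1053 - 81 w$ ($b{\left(s,w \right)} = \left(25 - 106\right) \left(13 + w\right) = - 81 \left(13 + w\right) = -1053 - 81 w$)
$\frac{- 18 I{\left(1 \right)} \left(-6\right) - 14416}{b{\left(-35,-197 \right)} + 2373} = \frac{- 18 \left(\left(-5\right) 1\right) \left(-6\right) - 14416}{\left(-1053 - -15957\right) + 2373} = \frac{\left(-18\right) \left(-5\right) \left(-6\right) - 14416}{\left(-1053 + 15957\right) + 2373} = \frac{90 \left(-6\right) - 14416}{14904 + 2373} = \frac{-540 - 14416}{17277} = \left(-14956\right) \frac{1}{17277} = - \frac{14956}{17277}$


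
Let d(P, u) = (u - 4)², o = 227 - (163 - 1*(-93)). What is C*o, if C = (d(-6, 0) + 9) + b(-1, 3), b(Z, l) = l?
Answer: -812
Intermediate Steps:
o = -29 (o = 227 - (163 + 93) = 227 - 1*256 = 227 - 256 = -29)
d(P, u) = (-4 + u)²
C = 28 (C = ((-4 + 0)² + 9) + 3 = ((-4)² + 9) + 3 = (16 + 9) + 3 = 25 + 3 = 28)
C*o = 28*(-29) = -812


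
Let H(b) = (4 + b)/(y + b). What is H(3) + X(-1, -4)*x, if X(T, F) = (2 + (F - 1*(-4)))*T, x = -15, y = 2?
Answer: 157/5 ≈ 31.400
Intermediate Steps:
H(b) = (4 + b)/(2 + b)
X(T, F) = T*(6 + F) (X(T, F) = (2 + (F + 4))*T = (2 + (4 + F))*T = (6 + F)*T = T*(6 + F))
H(3) + X(-1, -4)*x = (4 + 3)/(2 + 3) - (6 - 4)*(-15) = 7/5 - 1*2*(-15) = (⅕)*7 - 2*(-15) = 7/5 + 30 = 157/5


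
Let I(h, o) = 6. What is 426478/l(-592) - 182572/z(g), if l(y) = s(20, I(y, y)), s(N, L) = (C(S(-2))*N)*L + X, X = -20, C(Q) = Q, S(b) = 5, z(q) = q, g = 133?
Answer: -24585093/38570 ≈ -637.42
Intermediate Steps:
s(N, L) = -20 + 5*L*N (s(N, L) = (5*N)*L - 20 = 5*L*N - 20 = -20 + 5*L*N)
l(y) = 580 (l(y) = -20 + 5*6*20 = -20 + 600 = 580)
426478/l(-592) - 182572/z(g) = 426478/580 - 182572/133 = 426478*(1/580) - 182572*1/133 = 213239/290 - 182572/133 = -24585093/38570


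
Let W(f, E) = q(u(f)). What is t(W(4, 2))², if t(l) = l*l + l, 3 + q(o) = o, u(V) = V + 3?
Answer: 400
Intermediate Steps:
u(V) = 3 + V
q(o) = -3 + o
W(f, E) = f (W(f, E) = -3 + (3 + f) = f)
t(l) = l + l² (t(l) = l² + l = l + l²)
t(W(4, 2))² = (4*(1 + 4))² = (4*5)² = 20² = 400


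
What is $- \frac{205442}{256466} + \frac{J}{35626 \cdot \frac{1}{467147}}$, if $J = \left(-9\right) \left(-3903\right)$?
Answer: $\frac{2104232249225531}{4568428858} \approx 4.606 \cdot 10^{5}$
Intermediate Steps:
$J = 35127$
$- \frac{205442}{256466} + \frac{J}{35626 \cdot \frac{1}{467147}} = - \frac{205442}{256466} + \frac{35127}{35626 \cdot \frac{1}{467147}} = \left(-205442\right) \frac{1}{256466} + \frac{35127}{35626 \cdot \frac{1}{467147}} = - \frac{102721}{128233} + \frac{35127}{\frac{35626}{467147}} = - \frac{102721}{128233} + 35127 \cdot \frac{467147}{35626} = - \frac{102721}{128233} + \frac{16409472669}{35626} = \frac{2104232249225531}{4568428858}$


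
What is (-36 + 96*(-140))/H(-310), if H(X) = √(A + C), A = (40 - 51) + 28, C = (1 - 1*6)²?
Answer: -2246*√42/7 ≈ -2079.4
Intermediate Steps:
C = 25 (C = (1 - 6)² = (-5)² = 25)
A = 17 (A = -11 + 28 = 17)
H(X) = √42 (H(X) = √(17 + 25) = √42)
(-36 + 96*(-140))/H(-310) = (-36 + 96*(-140))/(√42) = (-36 - 13440)*(√42/42) = -2246*√42/7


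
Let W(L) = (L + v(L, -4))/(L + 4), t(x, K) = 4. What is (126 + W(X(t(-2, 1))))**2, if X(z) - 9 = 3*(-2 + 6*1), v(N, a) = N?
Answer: 10188864/625 ≈ 16302.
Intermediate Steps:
X(z) = 21 (X(z) = 9 + 3*(-2 + 6*1) = 9 + 3*(-2 + 6) = 9 + 3*4 = 9 + 12 = 21)
W(L) = 2*L/(4 + L) (W(L) = (L + L)/(L + 4) = (2*L)/(4 + L) = 2*L/(4 + L))
(126 + W(X(t(-2, 1))))**2 = (126 + 2*21/(4 + 21))**2 = (126 + 2*21/25)**2 = (126 + 2*21*(1/25))**2 = (126 + 42/25)**2 = (3192/25)**2 = 10188864/625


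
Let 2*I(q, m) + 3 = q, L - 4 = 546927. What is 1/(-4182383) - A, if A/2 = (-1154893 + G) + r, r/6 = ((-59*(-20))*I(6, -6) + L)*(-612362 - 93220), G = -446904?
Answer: 19430706458480893773/4182383 ≈ 4.6458e+12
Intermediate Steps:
L = 546931 (L = 4 + 546927 = 546931)
I(q, m) = -3/2 + q/2
r = -2322921293892 (r = 6*(((-59*(-20))*(-3/2 + (½)*6) + 546931)*(-612362 - 93220)) = 6*((1180*(-3/2 + 3) + 546931)*(-705582)) = 6*((1180*(3/2) + 546931)*(-705582)) = 6*((1770 + 546931)*(-705582)) = 6*(548701*(-705582)) = 6*(-387153548982) = -2322921293892)
A = -4645845791378 (A = 2*((-1154893 - 446904) - 2322921293892) = 2*(-1601797 - 2322921293892) = 2*(-2322922895689) = -4645845791378)
1/(-4182383) - A = 1/(-4182383) - 1*(-4645845791378) = -1/4182383 + 4645845791378 = 19430706458480893773/4182383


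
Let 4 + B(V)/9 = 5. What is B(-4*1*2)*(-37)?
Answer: -333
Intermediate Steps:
B(V) = 9 (B(V) = -36 + 9*5 = -36 + 45 = 9)
B(-4*1*2)*(-37) = 9*(-37) = -333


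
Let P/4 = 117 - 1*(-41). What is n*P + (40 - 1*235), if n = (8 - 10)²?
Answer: 2333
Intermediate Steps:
P = 632 (P = 4*(117 - 1*(-41)) = 4*(117 + 41) = 4*158 = 632)
n = 4 (n = (-2)² = 4)
n*P + (40 - 1*235) = 4*632 + (40 - 1*235) = 2528 + (40 - 235) = 2528 - 195 = 2333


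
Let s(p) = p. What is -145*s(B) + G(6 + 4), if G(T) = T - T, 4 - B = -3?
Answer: -1015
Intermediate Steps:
B = 7 (B = 4 - 1*(-3) = 4 + 3 = 7)
G(T) = 0
-145*s(B) + G(6 + 4) = -145*7 + 0 = -1015 + 0 = -1015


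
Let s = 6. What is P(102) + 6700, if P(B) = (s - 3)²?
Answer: 6709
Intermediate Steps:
P(B) = 9 (P(B) = (6 - 3)² = 3² = 9)
P(102) + 6700 = 9 + 6700 = 6709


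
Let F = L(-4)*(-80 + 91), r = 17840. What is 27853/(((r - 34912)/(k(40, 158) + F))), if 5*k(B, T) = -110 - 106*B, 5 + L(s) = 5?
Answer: 12116055/8536 ≈ 1419.4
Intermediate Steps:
L(s) = 0 (L(s) = -5 + 5 = 0)
k(B, T) = -22 - 106*B/5 (k(B, T) = (-110 - 106*B)/5 = -22 - 106*B/5)
F = 0 (F = 0*(-80 + 91) = 0*11 = 0)
27853/(((r - 34912)/(k(40, 158) + F))) = 27853/(((17840 - 34912)/((-22 - 106/5*40) + 0))) = 27853/((-17072/((-22 - 848) + 0))) = 27853/((-17072/(-870 + 0))) = 27853/((-17072/(-870))) = 27853/((-17072*(-1/870))) = 27853/(8536/435) = 27853*(435/8536) = 12116055/8536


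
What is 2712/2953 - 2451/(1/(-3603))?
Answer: 26077806921/2953 ≈ 8.8310e+6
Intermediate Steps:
2712/2953 - 2451/(1/(-3603)) = 2712*(1/2953) - 2451/(-1/3603) = 2712/2953 - 2451*(-3603) = 2712/2953 + 8830953 = 26077806921/2953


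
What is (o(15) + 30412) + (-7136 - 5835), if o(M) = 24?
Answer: 17465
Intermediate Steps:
(o(15) + 30412) + (-7136 - 5835) = (24 + 30412) + (-7136 - 5835) = 30436 - 12971 = 17465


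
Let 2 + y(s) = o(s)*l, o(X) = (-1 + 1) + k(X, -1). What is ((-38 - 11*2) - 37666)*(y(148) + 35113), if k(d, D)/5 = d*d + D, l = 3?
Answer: -13719286256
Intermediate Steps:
k(d, D) = 5*D + 5*d² (k(d, D) = 5*(d*d + D) = 5*(d² + D) = 5*(D + d²) = 5*D + 5*d²)
o(X) = -5 + 5*X² (o(X) = (-1 + 1) + (5*(-1) + 5*X²) = 0 + (-5 + 5*X²) = -5 + 5*X²)
y(s) = -17 + 15*s² (y(s) = -2 + (-5 + 5*s²)*3 = -2 + (-15 + 15*s²) = -17 + 15*s²)
((-38 - 11*2) - 37666)*(y(148) + 35113) = ((-38 - 11*2) - 37666)*((-17 + 15*148²) + 35113) = ((-38 - 22) - 37666)*((-17 + 15*21904) + 35113) = (-60 - 37666)*((-17 + 328560) + 35113) = -37726*(328543 + 35113) = -37726*363656 = -13719286256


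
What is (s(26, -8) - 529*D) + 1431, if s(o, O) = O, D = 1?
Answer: 894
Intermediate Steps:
(s(26, -8) - 529*D) + 1431 = (-8 - 529*1) + 1431 = (-8 - 529) + 1431 = -537 + 1431 = 894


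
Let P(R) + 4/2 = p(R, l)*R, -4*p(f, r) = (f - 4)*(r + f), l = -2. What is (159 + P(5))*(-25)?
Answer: -15325/4 ≈ -3831.3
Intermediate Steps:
p(f, r) = -(-4 + f)*(f + r)/4 (p(f, r) = -(f - 4)*(r + f)/4 = -(-4 + f)*(f + r)/4)
P(R) = -2 + R*(-2 - R**2/4 + 3*R/2) (P(R) = -2 + (R - 2 - R**2/4 - 1/4*R*(-2))*R = -2 + (R - 2 - R**2/4 + R/2)*R = -2 + (-2 - R**2/4 + 3*R/2)*R = -2 + R*(-2 - R**2/4 + 3*R/2))
(159 + P(5))*(-25) = (159 + (-2 - 1/4*5*(8 + 5**2 - 6*5)))*(-25) = (159 + (-2 - 1/4*5*(8 + 25 - 30)))*(-25) = (159 + (-2 - 1/4*5*3))*(-25) = (159 + (-2 - 15/4))*(-25) = (159 - 23/4)*(-25) = (613/4)*(-25) = -15325/4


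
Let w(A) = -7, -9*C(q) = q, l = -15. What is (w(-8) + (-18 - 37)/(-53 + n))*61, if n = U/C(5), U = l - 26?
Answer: -61183/104 ≈ -588.30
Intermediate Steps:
C(q) = -q/9
U = -41 (U = -15 - 26 = -41)
n = 369/5 (n = -41/((-⅑*5)) = -41/(-5/9) = -41*(-9/5) = 369/5 ≈ 73.800)
(w(-8) + (-18 - 37)/(-53 + n))*61 = (-7 + (-18 - 37)/(-53 + 369/5))*61 = (-7 - 55/104/5)*61 = (-7 - 55*5/104)*61 = (-7 - 275/104)*61 = -1003/104*61 = -61183/104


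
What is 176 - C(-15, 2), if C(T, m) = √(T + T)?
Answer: 176 - I*√30 ≈ 176.0 - 5.4772*I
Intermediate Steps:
C(T, m) = √2*√T (C(T, m) = √(2*T) = √2*√T)
176 - C(-15, 2) = 176 - √2*√(-15) = 176 - √2*I*√15 = 176 - I*√30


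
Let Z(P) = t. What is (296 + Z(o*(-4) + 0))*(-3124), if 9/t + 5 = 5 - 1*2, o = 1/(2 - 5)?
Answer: -910646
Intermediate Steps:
o = -⅓ (o = 1/(-3) = -⅓ ≈ -0.33333)
t = -9/2 (t = 9/(-5 + (5 - 1*2)) = 9/(-5 + (5 - 2)) = 9/(-5 + 3) = 9/(-2) = 9*(-½) = -9/2 ≈ -4.5000)
Z(P) = -9/2
(296 + Z(o*(-4) + 0))*(-3124) = (296 - 9/2)*(-3124) = (583/2)*(-3124) = -910646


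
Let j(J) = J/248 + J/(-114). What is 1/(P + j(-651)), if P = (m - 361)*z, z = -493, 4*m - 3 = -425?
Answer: 152/34958113 ≈ 4.3481e-6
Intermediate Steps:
m = -211/2 (m = 3/4 + (1/4)*(-425) = 3/4 - 425/4 = -211/2 ≈ -105.50)
j(J) = -67*J/14136 (j(J) = J*(1/248) + J*(-1/114) = J/248 - J/114 = -67*J/14136)
P = 459969/2 (P = (-211/2 - 361)*(-493) = -933/2*(-493) = 459969/2 ≈ 2.2998e+5)
1/(P + j(-651)) = 1/(459969/2 - 67/14136*(-651)) = 1/(459969/2 + 469/152) = 1/(34958113/152) = 152/34958113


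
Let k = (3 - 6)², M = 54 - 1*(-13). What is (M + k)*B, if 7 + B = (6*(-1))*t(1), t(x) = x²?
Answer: -988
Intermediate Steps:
M = 67 (M = 54 + 13 = 67)
k = 9 (k = (-3)² = 9)
B = -13 (B = -7 + (6*(-1))*1² = -7 - 6*1 = -7 - 6 = -13)
(M + k)*B = (67 + 9)*(-13) = 76*(-13) = -988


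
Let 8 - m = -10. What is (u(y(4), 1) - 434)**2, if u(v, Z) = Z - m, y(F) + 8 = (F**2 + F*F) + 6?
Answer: 203401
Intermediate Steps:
m = 18 (m = 8 - 1*(-10) = 8 + 10 = 18)
y(F) = -2 + 2*F**2 (y(F) = -8 + ((F**2 + F*F) + 6) = -8 + ((F**2 + F**2) + 6) = -8 + (2*F**2 + 6) = -8 + (6 + 2*F**2) = -2 + 2*F**2)
u(v, Z) = -18 + Z (u(v, Z) = Z - 1*18 = Z - 18 = -18 + Z)
(u(y(4), 1) - 434)**2 = ((-18 + 1) - 434)**2 = (-17 - 434)**2 = (-451)**2 = 203401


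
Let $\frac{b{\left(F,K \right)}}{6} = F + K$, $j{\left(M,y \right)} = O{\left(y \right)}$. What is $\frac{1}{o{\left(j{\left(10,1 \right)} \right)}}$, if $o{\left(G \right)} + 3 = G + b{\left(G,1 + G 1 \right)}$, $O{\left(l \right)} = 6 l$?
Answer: $\frac{1}{81} \approx 0.012346$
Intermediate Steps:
$j{\left(M,y \right)} = 6 y$
$b{\left(F,K \right)} = 6 F + 6 K$ ($b{\left(F,K \right)} = 6 \left(F + K\right) = 6 F + 6 K$)
$o{\left(G \right)} = 3 + 13 G$ ($o{\left(G \right)} = -3 + \left(G + \left(6 G + 6 \left(1 + G 1\right)\right)\right) = -3 + \left(G + \left(6 G + 6 \left(1 + G\right)\right)\right) = -3 + \left(G + \left(6 G + \left(6 + 6 G\right)\right)\right) = -3 + \left(G + \left(6 + 12 G\right)\right) = -3 + \left(6 + 13 G\right) = 3 + 13 G$)
$\frac{1}{o{\left(j{\left(10,1 \right)} \right)}} = \frac{1}{3 + 13 \cdot 6 \cdot 1} = \frac{1}{3 + 13 \cdot 6} = \frac{1}{3 + 78} = \frac{1}{81}$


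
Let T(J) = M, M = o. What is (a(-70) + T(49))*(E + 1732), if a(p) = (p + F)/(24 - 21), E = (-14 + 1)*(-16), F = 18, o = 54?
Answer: 213400/3 ≈ 71133.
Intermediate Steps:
M = 54
T(J) = 54
E = 208 (E = -13*(-16) = 208)
a(p) = 6 + p/3 (a(p) = (p + 18)/(24 - 21) = (18 + p)/3 = (18 + p)*(⅓) = 6 + p/3)
(a(-70) + T(49))*(E + 1732) = ((6 + (⅓)*(-70)) + 54)*(208 + 1732) = ((6 - 70/3) + 54)*1940 = (-52/3 + 54)*1940 = (110/3)*1940 = 213400/3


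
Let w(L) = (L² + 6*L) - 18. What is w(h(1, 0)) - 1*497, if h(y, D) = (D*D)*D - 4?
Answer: -523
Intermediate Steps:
h(y, D) = -4 + D³ (h(y, D) = D²*D - 4 = D³ - 4 = -4 + D³)
w(L) = -18 + L² + 6*L
w(h(1, 0)) - 1*497 = (-18 + (-4 + 0³)² + 6*(-4 + 0³)) - 1*497 = (-18 + (-4 + 0)² + 6*(-4 + 0)) - 497 = (-18 + (-4)² + 6*(-4)) - 497 = (-18 + 16 - 24) - 497 = -26 - 497 = -523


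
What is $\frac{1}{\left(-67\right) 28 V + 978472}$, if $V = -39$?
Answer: $\frac{1}{1051636} \approx 9.509 \cdot 10^{-7}$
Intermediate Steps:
$\frac{1}{\left(-67\right) 28 V + 978472} = \frac{1}{\left(-67\right) 28 \left(-39\right) + 978472} = \frac{1}{\left(-1876\right) \left(-39\right) + 978472} = \frac{1}{73164 + 978472} = \frac{1}{1051636}$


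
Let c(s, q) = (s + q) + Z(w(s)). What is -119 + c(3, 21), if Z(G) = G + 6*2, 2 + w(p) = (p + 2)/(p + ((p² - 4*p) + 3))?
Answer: -250/3 ≈ -83.333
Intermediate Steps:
w(p) = -2 + (2 + p)/(3 + p² - 3*p) (w(p) = -2 + (p + 2)/(p + ((p² - 4*p) + 3)) = -2 + (2 + p)/(p + (3 + p² - 4*p)) = -2 + (2 + p)/(3 + p² - 3*p))
Z(G) = 12 + G (Z(G) = G + 12 = 12 + G)
c(s, q) = 12 + q + s + (-4 - 2*s² + 7*s)/(3 + s² - 3*s) (c(s, q) = (s + q) + (12 + (-4 - 2*s² + 7*s)/(3 + s² - 3*s)) = (q + s) + (12 + (-4 - 2*s² + 7*s)/(3 + s² - 3*s)) = 12 + q + s + (-4 - 2*s² + 7*s)/(3 + s² - 3*s))
-119 + c(3, 21) = -119 + (-4 - 2*3² + 7*3 + (3 + 3² - 3*3)*(12 + 21 + 3))/(3 + 3² - 3*3) = -119 + (-4 - 2*9 + 21 + (3 + 9 - 9)*36)/(3 + 9 - 9) = -119 + (-4 - 18 + 21 + 3*36)/3 = -119 + (-4 - 18 + 21 + 108)/3 = -119 + (⅓)*107 = -119 + 107/3 = -250/3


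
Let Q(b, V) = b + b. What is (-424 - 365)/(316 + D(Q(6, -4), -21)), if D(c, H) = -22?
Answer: -263/98 ≈ -2.6837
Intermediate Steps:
Q(b, V) = 2*b
(-424 - 365)/(316 + D(Q(6, -4), -21)) = (-424 - 365)/(316 - 22) = -789/294 = -789*1/294 = -263/98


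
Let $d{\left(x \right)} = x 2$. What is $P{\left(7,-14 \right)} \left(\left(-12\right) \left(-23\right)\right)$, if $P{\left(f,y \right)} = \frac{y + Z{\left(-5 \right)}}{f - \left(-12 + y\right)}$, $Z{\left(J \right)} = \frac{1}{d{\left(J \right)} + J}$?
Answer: $- \frac{19412}{165} \approx -117.65$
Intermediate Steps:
$d{\left(x \right)} = 2 x$
$Z{\left(J \right)} = \frac{1}{3 J}$ ($Z{\left(J \right)} = \frac{1}{2 J + J} = \frac{1}{3 J}$)
$P{\left(f,y \right)} = \frac{- \frac{1}{15} + y}{12 + f - y}$ ($P{\left(f,y \right)} = \frac{y + \frac{1}{3 \left(-5\right)}}{f - \left(-12 + y\right)} = \frac{y + \frac{1}{3} \left(- \frac{1}{5}\right)}{12 + f - y} = \frac{y - \frac{1}{15}}{12 + f - y} = \frac{- \frac{1}{15} + y}{12 + f - y}$)
$P{\left(7,-14 \right)} \left(\left(-12\right) \left(-23\right)\right) = \frac{- \frac{1}{15} - 14}{12 + 7 - -14} \left(\left(-12\right) \left(-23\right)\right) = \frac{1}{12 + 7 + 14} \left(- \frac{211}{15}\right) 276 = \frac{1}{33} \left(- \frac{211}{15}\right) 276 = \left(- \frac{211}{495}\right) 276 = - \frac{19412}{165}$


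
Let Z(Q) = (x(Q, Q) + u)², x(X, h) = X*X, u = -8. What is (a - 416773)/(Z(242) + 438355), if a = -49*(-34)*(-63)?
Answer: -521731/3429243491 ≈ -0.00015214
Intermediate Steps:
a = -104958 (a = 1666*(-63) = -104958)
x(X, h) = X²
Z(Q) = (-8 + Q²)² (Z(Q) = (Q² - 8)² = (-8 + Q²)²)
(a - 416773)/(Z(242) + 438355) = (-104958 - 416773)/((-8 + 242²)² + 438355) = -521731/((-8 + 58564)² + 438355) = -521731/(58556² + 438355) = -521731/(3428805136 + 438355) = -521731/3429243491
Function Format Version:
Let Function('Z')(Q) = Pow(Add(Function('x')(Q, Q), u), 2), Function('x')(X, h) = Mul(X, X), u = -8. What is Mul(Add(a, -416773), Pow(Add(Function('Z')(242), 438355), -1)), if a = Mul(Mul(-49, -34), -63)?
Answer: Rational(-521731, 3429243491) ≈ -0.00015214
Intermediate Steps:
a = -104958 (a = Mul(1666, -63) = -104958)
Function('x')(X, h) = Pow(X, 2)
Function('Z')(Q) = Pow(Add(-8, Pow(Q, 2)), 2) (Function('Z')(Q) = Pow(Add(Pow(Q, 2), -8), 2) = Pow(Add(-8, Pow(Q, 2)), 2))
Mul(Add(a, -416773), Pow(Add(Function('Z')(242), 438355), -1)) = Mul(Add(-104958, -416773), Pow(Add(Pow(Add(-8, Pow(242, 2)), 2), 438355), -1)) = Mul(-521731, Pow(Add(Pow(Add(-8, 58564), 2), 438355), -1)) = Mul(-521731, Pow(Add(Pow(58556, 2), 438355), -1)) = Mul(-521731, Pow(Add(3428805136, 438355), -1)) = Mul(-521731, Pow(3429243491, -1)) = Mul(-521731, Rational(1, 3429243491)) = Rational(-521731, 3429243491)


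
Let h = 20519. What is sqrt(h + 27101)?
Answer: 2*sqrt(11905) ≈ 218.22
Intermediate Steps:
sqrt(h + 27101) = sqrt(20519 + 27101) = sqrt(47620) = 2*sqrt(11905)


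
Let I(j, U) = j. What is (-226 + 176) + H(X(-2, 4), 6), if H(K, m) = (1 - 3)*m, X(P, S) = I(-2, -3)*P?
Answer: -62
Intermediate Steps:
X(P, S) = -2*P
H(K, m) = -2*m
(-226 + 176) + H(X(-2, 4), 6) = (-226 + 176) - 2*6 = -50 - 12 = -62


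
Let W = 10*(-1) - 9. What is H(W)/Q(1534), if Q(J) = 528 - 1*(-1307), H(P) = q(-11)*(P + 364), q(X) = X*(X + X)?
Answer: 16698/367 ≈ 45.499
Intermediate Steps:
q(X) = 2*X² (q(X) = X*(2*X) = 2*X²)
W = -19 (W = -10 - 9 = -19)
H(P) = 88088 + 242*P (H(P) = (2*(-11)²)*(P + 364) = (2*121)*(364 + P) = 242*(364 + P) = 88088 + 242*P)
Q(J) = 1835 (Q(J) = 528 + 1307 = 1835)
H(W)/Q(1534) = (88088 + 242*(-19))/1835 = (88088 - 4598)*(1/1835) = 83490*(1/1835) = 16698/367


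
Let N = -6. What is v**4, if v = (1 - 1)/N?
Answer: 0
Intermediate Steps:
v = 0 (v = (1 - 1)/(-6) = 0*(-1/6) = 0)
v**4 = 0**4 = 0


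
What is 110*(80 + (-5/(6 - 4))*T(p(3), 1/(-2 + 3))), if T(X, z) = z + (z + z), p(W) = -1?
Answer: 7975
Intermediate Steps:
T(X, z) = 3*z (T(X, z) = z + 2*z = 3*z)
110*(80 + (-5/(6 - 4))*T(p(3), 1/(-2 + 3))) = 110*(80 + (-5/(6 - 4))*(3/(-2 + 3))) = 110*(80 + (-5/2)*(3/1)) = 110*(80 + (-5*½)*(3*1)) = 110*(80 - 5/2*3) = 110*(80 - 15/2) = 110*(145/2) = 7975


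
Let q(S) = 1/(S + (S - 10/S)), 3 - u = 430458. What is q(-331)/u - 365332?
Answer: -34457330953578389/94317855960 ≈ -3.6533e+5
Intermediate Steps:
u = -430455 (u = 3 - 1*430458 = 3 - 430458 = -430455)
q(S) = 1/(-10/S + 2*S) (q(S) = 1/(S + (S - 10/S)) = 1/(-10/S + 2*S))
q(-331)/u - 365332 = ((1/2)*(-331)/(-5 + (-331)**2))/(-430455) - 365332 = ((1/2)*(-331)/(-5 + 109561))*(-1/430455) - 365332 = ((1/2)*(-331)/109556)*(-1/430455) - 365332 = ((1/2)*(-331)*(1/109556))*(-1/430455) - 365332 = -331/219112*(-1/430455) - 365332 = 331/94317855960 - 365332 = -34457330953578389/94317855960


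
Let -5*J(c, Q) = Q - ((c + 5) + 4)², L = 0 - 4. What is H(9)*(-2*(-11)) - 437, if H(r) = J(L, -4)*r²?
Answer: 49493/5 ≈ 9898.6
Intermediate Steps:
L = -4
J(c, Q) = -Q/5 + (9 + c)²/5 (J(c, Q) = -(Q - ((c + 5) + 4)²)/5 = -(Q - ((5 + c) + 4)²)/5 = -(Q - (9 + c)²)/5 = -Q/5 + (9 + c)²/5)
H(r) = 29*r²/5 (H(r) = (-⅕*(-4) + (9 - 4)²/5)*r² = (⅘ + (⅕)*5²)*r² = (⅘ + (⅕)*25)*r² = (⅘ + 5)*r² = 29*r²/5)
H(9)*(-2*(-11)) - 437 = ((29/5)*9²)*(-2*(-11)) - 437 = ((29/5)*81)*22 - 437 = (2349/5)*22 - 437 = 51678/5 - 437 = 49493/5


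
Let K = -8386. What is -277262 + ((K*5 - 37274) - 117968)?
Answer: -474434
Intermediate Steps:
-277262 + ((K*5 - 37274) - 117968) = -277262 + ((-8386*5 - 37274) - 117968) = -277262 + ((-41930 - 37274) - 117968) = -277262 + (-79204 - 117968) = -277262 - 197172 = -474434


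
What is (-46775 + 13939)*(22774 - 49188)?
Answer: 867330104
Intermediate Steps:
(-46775 + 13939)*(22774 - 49188) = -32836*(-26414) = 867330104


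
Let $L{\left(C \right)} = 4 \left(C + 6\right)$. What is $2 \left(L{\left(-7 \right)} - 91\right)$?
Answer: $-190$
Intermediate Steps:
$L{\left(C \right)} = 24 + 4 C$ ($L{\left(C \right)} = 4 \left(6 + C\right) = 24 + 4 C$)
$2 \left(L{\left(-7 \right)} - 91\right) = 2 \left(\left(24 + 4 \left(-7\right)\right) - 91\right) = 2 \left(\left(24 - 28\right) - 91\right) = 2 \left(-4 - 91\right) = 2 \left(-95\right) = -190$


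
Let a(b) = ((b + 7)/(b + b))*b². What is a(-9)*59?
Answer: 531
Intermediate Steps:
a(b) = b*(7 + b)/2 (a(b) = ((7 + b)/((2*b)))*b² = ((7 + b)*(1/(2*b)))*b² = ((7 + b)/(2*b))*b² = b*(7 + b)/2)
a(-9)*59 = ((½)*(-9)*(7 - 9))*59 = ((½)*(-9)*(-2))*59 = 9*59 = 531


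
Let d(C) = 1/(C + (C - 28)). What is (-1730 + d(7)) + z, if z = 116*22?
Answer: 11507/14 ≈ 821.93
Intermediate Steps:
z = 2552
d(C) = 1/(-28 + 2*C) (d(C) = 1/(C + (-28 + C)) = 1/(-28 + 2*C))
(-1730 + d(7)) + z = (-1730 + 1/(2*(-14 + 7))) + 2552 = (-1730 + (½)/(-7)) + 2552 = (-1730 + (½)*(-⅐)) + 2552 = (-1730 - 1/14) + 2552 = -24221/14 + 2552 = 11507/14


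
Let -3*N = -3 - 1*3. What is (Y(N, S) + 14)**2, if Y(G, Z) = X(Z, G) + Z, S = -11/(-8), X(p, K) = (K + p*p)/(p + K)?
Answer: 354025/1296 ≈ 273.17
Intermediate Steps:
N = 2 (N = -(-3 - 1*3)/3 = -(-3 - 3)/3 = -1/3*(-6) = 2)
X(p, K) = (K + p**2)/(K + p)
S = 11/8 (S = -11*(-1/8) = 11/8 ≈ 1.3750)
Y(G, Z) = Z + (G + Z**2)/(G + Z) (Y(G, Z) = (G + Z**2)/(G + Z) + Z = Z + (G + Z**2)/(G + Z))
(Y(N, S) + 14)**2 = ((2 + (11/8)**2 + 11*(2 + 11/8)/8)/(2 + 11/8) + 14)**2 = ((2 + 121/64 + (11/8)*(27/8))/(27/8) + 14)**2 = (8*(2 + 121/64 + 297/64)/27 + 14)**2 = ((8/27)*(273/32) + 14)**2 = (91/36 + 14)**2 = (595/36)**2 = 354025/1296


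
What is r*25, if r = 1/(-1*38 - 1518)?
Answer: -25/1556 ≈ -0.016067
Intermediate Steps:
r = -1/1556 (r = 1/(-38 - 1518) = 1/(-1556) = -1/1556 ≈ -0.00064267)
r*25 = -1/1556*25 = -25/1556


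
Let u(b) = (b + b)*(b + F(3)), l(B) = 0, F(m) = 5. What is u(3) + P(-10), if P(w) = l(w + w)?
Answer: 48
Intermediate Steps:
P(w) = 0
u(b) = 2*b*(5 + b) (u(b) = (b + b)*(b + 5) = (2*b)*(5 + b) = 2*b*(5 + b))
u(3) + P(-10) = 2*3*(5 + 3) + 0 = 2*3*8 + 0 = 48 + 0 = 48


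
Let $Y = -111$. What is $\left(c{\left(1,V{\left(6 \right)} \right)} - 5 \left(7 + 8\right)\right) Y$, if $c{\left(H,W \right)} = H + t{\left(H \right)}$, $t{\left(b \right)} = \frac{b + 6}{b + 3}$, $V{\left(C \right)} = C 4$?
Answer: $\frac{32079}{4} \approx 8019.8$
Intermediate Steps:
$V{\left(C \right)} = 4 C$
$t{\left(b \right)} = \frac{6 + b}{3 + b}$
$c{\left(H,W \right)} = H + \frac{6 + H}{3 + H}$
$\left(c{\left(1,V{\left(6 \right)} \right)} - 5 \left(7 + 8\right)\right) Y = \left(\frac{6 + 1 + 1 \left(3 + 1\right)}{3 + 1} - 5 \left(7 + 8\right)\right) \left(-111\right) = \left(\frac{6 + 1 + 1 \cdot 4}{4} - 75\right) \left(-111\right) = \left(\frac{6 + 1 + 4}{4} - 75\right) \left(-111\right) = \left(\frac{1}{4} \cdot 11 - 75\right) \left(-111\right) = \left(\frac{11}{4} - 75\right) \left(-111\right) = \left(- \frac{289}{4}\right) \left(-111\right) = \frac{32079}{4}$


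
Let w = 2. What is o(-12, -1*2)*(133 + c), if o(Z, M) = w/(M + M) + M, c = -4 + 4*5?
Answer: -745/2 ≈ -372.50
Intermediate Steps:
c = 16 (c = -4 + 20 = 16)
o(Z, M) = M + 1/M (o(Z, M) = 2/(M + M) + M = 2/((2*M)) + M = 2*(1/(2*M)) + M = 1/M + M = M + 1/M)
o(-12, -1*2)*(133 + c) = (-1*2 + 1/(-1*2))*(133 + 16) = (-2 + 1/(-2))*149 = (-2 - 1/2)*149 = -5/2*149 = -745/2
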